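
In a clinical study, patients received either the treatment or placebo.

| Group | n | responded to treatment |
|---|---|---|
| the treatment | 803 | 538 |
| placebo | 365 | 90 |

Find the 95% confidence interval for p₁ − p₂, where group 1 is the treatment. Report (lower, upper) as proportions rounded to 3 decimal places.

Sample proportions: 538/803 = 0.6700, 90/365 = 0.2466.
Each SE is √(p̂(1−p̂)/n): √(0.6700·0.3300/803) = 0.01659 and √(0.2466·0.7534/365) = 0.02256.
SE(p̂₁ − p̂₂) = √(SE₁² + SE₂²) = √(0.0002752281 + 0.0005089536) = 0.02800, since the two samples are independent.
At 95% confidence z* = 1.960; margin = 1.960 × 0.02800 = 0.05488.
The difference is 0.6700 − 0.2466 = 0.4234, so the interval is 0.4234 ± 0.05488 = (0.369, 0.478).

(0.369, 0.478)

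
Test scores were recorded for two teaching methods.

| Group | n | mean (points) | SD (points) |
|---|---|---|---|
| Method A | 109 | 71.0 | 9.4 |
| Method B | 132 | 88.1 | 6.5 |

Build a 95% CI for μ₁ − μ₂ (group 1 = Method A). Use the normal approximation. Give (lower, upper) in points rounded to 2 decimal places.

SE₁ = s₁/√n₁ = 9.4/√109 = 0.9004; SE₂ = 6.5/√132 = 0.5658.
Independent samples, unequal variances: SE_diff = √(SE₁² + SE₂²) = √(0.81072016 + 0.32012964) = 1.0634.
z* = 1.960, so margin of error = 1.960 × 1.0634 = 2.0843.
Difference in means = 71.0 − 88.1 = -17.1000.
-17.1000 ± 2.0843 → (-19.18, -15.02).

(-19.18, -15.02)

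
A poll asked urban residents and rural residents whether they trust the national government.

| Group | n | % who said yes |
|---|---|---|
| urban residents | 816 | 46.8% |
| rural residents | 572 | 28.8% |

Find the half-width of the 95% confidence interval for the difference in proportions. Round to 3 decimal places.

The two standard errors are √(0.4680×0.5320/816) = 0.01747 and √(0.2880×0.7120/572) = 0.01893.
Because the samples are independent, SE_diff = √(0.01747² + 0.01893²) = 0.02576.
Using z* = 1.960 for 95%, ME = 1.960 × 0.02576 = 0.05049.

0.050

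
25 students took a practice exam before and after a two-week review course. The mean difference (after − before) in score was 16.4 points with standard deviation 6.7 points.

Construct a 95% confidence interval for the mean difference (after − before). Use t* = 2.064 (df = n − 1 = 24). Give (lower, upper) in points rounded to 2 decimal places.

This is a matched-pairs design, so SE = s_d/√n = 6.7/√25 = 1.3400.
Margin = 2.064 × 1.3400 = 2.7658; the interval is 16.4 ± 2.7658 = (13.63, 19.17).

(13.63, 19.17)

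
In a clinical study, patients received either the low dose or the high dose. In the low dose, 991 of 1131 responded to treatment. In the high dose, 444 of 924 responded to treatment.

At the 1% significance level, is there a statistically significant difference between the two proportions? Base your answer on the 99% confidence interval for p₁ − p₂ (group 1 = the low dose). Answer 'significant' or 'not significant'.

significant

Sample proportions: 991/1131 = 0.8762, 444/924 = 0.4805.
Each SE is √(p̂(1−p̂)/n): √(0.8762·0.1238/1131) = 0.00979 and √(0.4805·0.5195/924) = 0.01644.
SE(p̂₁ − p̂₂) = √(SE₁² + SE₂²) = √(0.0000958441 + 0.0002702736) = 0.01913, since the two samples are independent.
At 99% confidence z* = 2.576; margin = 2.576 × 0.01913 = 0.04928.
The difference is 0.8762 − 0.4805 = 0.3957, so the interval is 0.3957 ± 0.04928 = (0.34642, 0.44498).
The interval (0.34642, 0.44498) does not contain 0, so the difference is significant.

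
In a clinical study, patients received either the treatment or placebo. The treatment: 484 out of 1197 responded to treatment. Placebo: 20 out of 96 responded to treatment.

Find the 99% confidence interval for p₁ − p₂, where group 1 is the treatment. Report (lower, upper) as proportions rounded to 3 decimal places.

Sample proportions: 484/1197 = 0.4043, 20/96 = 0.2083.
Each SE is √(p̂(1−p̂)/n): √(0.4043·0.5957/1197) = 0.01418 and √(0.2083·0.7917/96) = 0.04145.
SE(p̂₁ − p̂₂) = √(SE₁² + SE₂²) = √(0.0002010724 + 0.0017181025) = 0.04381, since the two samples are independent.
At 99% confidence z* = 2.576; margin = 2.576 × 0.04381 = 0.11285.
The difference is 0.4043 − 0.2083 = 0.1960, so the interval is 0.1960 ± 0.11285 = (0.083, 0.309).

(0.083, 0.309)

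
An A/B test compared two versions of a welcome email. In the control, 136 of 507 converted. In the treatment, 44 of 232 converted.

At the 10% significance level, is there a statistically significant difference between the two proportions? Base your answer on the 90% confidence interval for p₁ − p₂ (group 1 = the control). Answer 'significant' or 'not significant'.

Sample proportions: 136/507 = 0.2682, 44/232 = 0.1897.
Each SE is √(p̂(1−p̂)/n): √(0.2682·0.7318/507) = 0.01968 and √(0.1897·0.8103/232) = 0.02574.
SE(p̂₁ − p̂₂) = √(SE₁² + SE₂²) = √(0.0003873024 + 0.0006625476) = 0.03240, since the two samples are independent.
At 90% confidence z* = 1.645; margin = 1.645 × 0.03240 = 0.05330.
The difference is 0.2682 − 0.1897 = 0.0785, so the interval is 0.0785 ± 0.05330 = (0.02520, 0.13180).
The interval (0.02520, 0.13180) does not contain 0, so the difference is significant.

significant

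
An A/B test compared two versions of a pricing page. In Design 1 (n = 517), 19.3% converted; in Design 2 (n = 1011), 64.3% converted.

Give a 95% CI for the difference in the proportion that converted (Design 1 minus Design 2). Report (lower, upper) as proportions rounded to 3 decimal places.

(-0.495, -0.405)

Each SE is √(p̂(1−p̂)/n): √(0.1930·0.8070/517) = 0.01736 and √(0.6430·0.3570/1011) = 0.01507.
SE(p̂₁ − p̂₂) = √(SE₁² + SE₂²) = √(0.0003013696 + 0.0002271049) = 0.02299, since the two samples are independent.
At 95% confidence z* = 1.960; margin = 1.960 × 0.02299 = 0.04506.
The difference is 0.1930 − 0.6430 = -0.4500, so the interval is -0.4500 ± 0.04506 = (-0.495, -0.405).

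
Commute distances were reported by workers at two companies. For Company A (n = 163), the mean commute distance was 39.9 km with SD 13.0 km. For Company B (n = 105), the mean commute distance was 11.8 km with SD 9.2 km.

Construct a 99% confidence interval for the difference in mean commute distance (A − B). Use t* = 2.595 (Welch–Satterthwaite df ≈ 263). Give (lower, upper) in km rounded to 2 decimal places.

Standard errors of each mean: 13.0/√163 = 1.0182 and 9.2/√105 = 0.8978.
SE(x̄₁ − x̄₂) = √(1.0182² + 0.8978²) = 1.3575 for independent samples with unequal variances.
With t* = 2.595, the margin is 2.595 × 1.3575 = 3.5227.
x̄₁ − x̄₂ = 39.9 − 11.8 = 28.1000; the interval is 28.1000 ± 3.5227 = (24.58, 31.62).

(24.58, 31.62)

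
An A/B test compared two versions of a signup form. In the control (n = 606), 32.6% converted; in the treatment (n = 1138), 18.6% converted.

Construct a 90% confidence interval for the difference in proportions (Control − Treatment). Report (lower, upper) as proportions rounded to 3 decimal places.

(0.103, 0.177)

Each SE is √(p̂(1−p̂)/n): √(0.3260·0.6740/606) = 0.01904 and √(0.1860·0.8140/1138) = 0.01153.
SE(p̂₁ − p̂₂) = √(SE₁² + SE₂²) = √(0.0003625216 + 0.0001329409) = 0.02226, since the two samples are independent.
At 90% confidence z* = 1.645; margin = 1.645 × 0.02226 = 0.03662.
The difference is 0.3260 − 0.1860 = 0.1400, so the interval is 0.1400 ± 0.03662 = (0.103, 0.177).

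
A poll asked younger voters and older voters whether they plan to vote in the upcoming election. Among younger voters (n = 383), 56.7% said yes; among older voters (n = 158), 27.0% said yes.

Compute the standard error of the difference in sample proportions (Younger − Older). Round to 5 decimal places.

SE₁ = √(p̂₁(1−p̂₁)/n₁) = √(0.5670·0.4330/383) = 0.02532; SE₂ = √(0.2700·0.7300/158) = 0.03532.
Independent samples: SE of the difference = √(SE₁² + SE₂²) = √(0.0006411024 + 0.0012475024) = 0.04346.

0.04346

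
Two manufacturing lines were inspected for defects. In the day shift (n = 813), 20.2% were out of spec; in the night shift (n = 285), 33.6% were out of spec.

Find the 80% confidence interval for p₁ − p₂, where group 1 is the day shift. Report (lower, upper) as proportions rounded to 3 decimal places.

Each SE is √(p̂(1−p̂)/n): √(0.2020·0.7980/813) = 0.01408 and √(0.3360·0.6640/285) = 0.02798.
SE(p̂₁ − p̂₂) = √(SE₁² + SE₂²) = √(0.0001982464 + 0.0007828804) = 0.03132, since the two samples are independent.
At 80% confidence z* = 1.282; margin = 1.282 × 0.03132 = 0.04015.
The difference is 0.2020 − 0.3360 = -0.1340, so the interval is -0.1340 ± 0.04015 = (-0.174, -0.094).

(-0.174, -0.094)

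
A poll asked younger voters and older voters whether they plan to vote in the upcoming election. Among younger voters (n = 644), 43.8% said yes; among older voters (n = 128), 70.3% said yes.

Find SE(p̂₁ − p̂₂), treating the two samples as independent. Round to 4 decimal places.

0.0449

The two standard errors are √(0.4380×0.5620/644) = 0.01955 and √(0.7030×0.2970/128) = 0.04039.
Because the samples are independent, SE_diff = √(0.01955² + 0.04039²) = 0.04487.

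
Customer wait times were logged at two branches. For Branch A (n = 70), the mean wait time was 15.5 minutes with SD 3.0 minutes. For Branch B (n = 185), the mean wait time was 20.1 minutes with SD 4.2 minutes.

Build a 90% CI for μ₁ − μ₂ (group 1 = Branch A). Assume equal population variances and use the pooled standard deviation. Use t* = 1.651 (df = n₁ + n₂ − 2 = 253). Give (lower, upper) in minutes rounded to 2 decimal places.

Pooled variance s_p² = [69·3.0² + 184·4.2²] / (70+185−2) = 15.2836, so s_p = 3.9094.
SE_diff = s_p·√(1/n₁ + 1/n₂) = 3.9094·√(1/70 + 1/185) = 0.5486.
t* = 1.651; margin = 1.651 × 0.5486 = 0.9057.
Difference = 15.5 − 20.1 = -4.6000.
-4.6000 ± 0.9057 → (-5.51, -3.69).

(-5.51, -3.69)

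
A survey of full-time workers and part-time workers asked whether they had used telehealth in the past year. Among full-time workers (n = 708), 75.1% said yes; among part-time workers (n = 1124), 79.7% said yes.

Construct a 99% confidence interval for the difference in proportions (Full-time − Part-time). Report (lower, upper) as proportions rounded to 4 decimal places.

The two standard errors are √(0.7510×0.2490/708) = 0.01625 and √(0.7970×0.2030/1124) = 0.01200.
Because the samples are independent, SE_diff = √(0.01625² + 0.01200²) = 0.02020.
Using z* = 2.576 for 99%, ME = 2.576 × 0.02020 = 0.05204.
p̂₁ − p̂₂ = -0.0460; interval -0.0460 ± 0.05204 gives (-0.0980, 0.0060).

(-0.0980, 0.0060)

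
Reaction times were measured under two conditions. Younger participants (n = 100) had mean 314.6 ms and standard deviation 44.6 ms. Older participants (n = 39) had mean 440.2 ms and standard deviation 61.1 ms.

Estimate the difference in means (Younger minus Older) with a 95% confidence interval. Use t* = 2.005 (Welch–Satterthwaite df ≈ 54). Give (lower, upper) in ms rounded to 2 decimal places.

Standard errors of each mean: 44.6/√100 = 4.4600 and 61.1/√39 = 9.7838.
SE(x̄₁ − x̄₂) = √(4.4600² + 9.7838²) = 10.7524 for independent samples with unequal variances.
With t* = 2.005, the margin is 2.005 × 10.7524 = 21.5586.
x̄₁ − x̄₂ = 314.6 − 440.2 = -125.6000; the interval is -125.6000 ± 21.5586 = (-147.16, -104.04).

(-147.16, -104.04)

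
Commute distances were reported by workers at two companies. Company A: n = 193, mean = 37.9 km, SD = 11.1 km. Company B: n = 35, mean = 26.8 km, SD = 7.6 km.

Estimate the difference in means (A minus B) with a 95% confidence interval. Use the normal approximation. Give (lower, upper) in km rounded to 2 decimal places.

Per-group SEs: s₁/√n₁ = 11.1/√193 = 0.7990, s₂/√n₂ = 7.6/√35 = 1.2846.
Unpooled SE of the difference: √(0.638401 + 1.65019716) = 1.5128.
Margin of error = z* · SE = 1.960 × 1.5128 = 2.9651.
x̄₁ − x̄₂ = 37.9 − 26.8 = 11.1000.
CI: 11.1000 ± 2.9651 = (8.13, 14.07).

(8.13, 14.07)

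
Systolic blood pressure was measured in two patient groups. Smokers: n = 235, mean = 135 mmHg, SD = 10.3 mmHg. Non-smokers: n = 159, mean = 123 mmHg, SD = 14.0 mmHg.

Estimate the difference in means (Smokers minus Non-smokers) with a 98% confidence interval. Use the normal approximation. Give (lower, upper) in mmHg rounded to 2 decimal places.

(8.98, 15.02)

Per-group SEs: s₁/√n₁ = 10.3/√235 = 0.6719, s₂/√n₂ = 14.0/√159 = 1.1103.
Unpooled SE of the difference: √(0.45144961 + 1.23276609) = 1.2978.
Margin of error = z* · SE = 2.326 × 1.2978 = 3.0187.
x̄₁ − x̄₂ = 135 − 123 = 12.0000.
CI: 12.0000 ± 3.0187 = (8.98, 15.02).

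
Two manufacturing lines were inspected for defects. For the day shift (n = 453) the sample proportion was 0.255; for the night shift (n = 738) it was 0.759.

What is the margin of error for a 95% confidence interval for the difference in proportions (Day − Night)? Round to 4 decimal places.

Each SE is √(p̂(1−p̂)/n): √(0.2550·0.7450/453) = 0.02048 and √(0.7590·0.2410/738) = 0.01574.
SE(p̂₁ − p̂₂) = √(SE₁² + SE₂²) = √(0.0004194304 + 0.0002477476) = 0.02583, since the two samples are independent.
At 95% confidence z* = 1.960; margin = 1.960 × 0.02583 = 0.05063.

0.0506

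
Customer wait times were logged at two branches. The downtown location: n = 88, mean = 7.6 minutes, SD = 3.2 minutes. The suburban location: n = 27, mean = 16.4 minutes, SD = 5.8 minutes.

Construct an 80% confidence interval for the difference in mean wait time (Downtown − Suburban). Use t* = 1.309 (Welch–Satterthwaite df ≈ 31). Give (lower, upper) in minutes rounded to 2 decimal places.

(-10.33, -7.27)

Per-group SEs: s₁/√n₁ = 3.2/√88 = 0.3411, s₂/√n₂ = 5.8/√27 = 1.1162.
Unpooled SE of the difference: √(0.11634921 + 1.24590244) = 1.1672.
Margin of error = t* · SE = 1.309 × 1.1672 = 1.5279.
x̄₁ − x̄₂ = 7.6 − 16.4 = -8.8000.
CI: -8.8000 ± 1.5279 = (-10.33, -7.27).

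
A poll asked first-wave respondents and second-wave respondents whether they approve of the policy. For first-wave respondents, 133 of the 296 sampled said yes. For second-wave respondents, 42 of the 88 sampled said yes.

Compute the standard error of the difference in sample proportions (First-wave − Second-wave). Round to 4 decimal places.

0.0606

First, p̂₁ = 133/296 = 0.4493; p̂₂ = 42/88 = 0.4773.
The two standard errors are √(0.4493×0.5507/296) = 0.02891 and √(0.4773×0.5227/88) = 0.05325.
Because the samples are independent, SE_diff = √(0.02891² + 0.05325²) = 0.06059.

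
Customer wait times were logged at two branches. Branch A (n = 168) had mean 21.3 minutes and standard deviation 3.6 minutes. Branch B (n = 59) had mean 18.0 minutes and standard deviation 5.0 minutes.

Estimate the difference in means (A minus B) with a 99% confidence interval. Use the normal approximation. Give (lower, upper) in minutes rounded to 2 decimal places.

(1.48, 5.12)

SE₁ = s₁/√n₁ = 3.6/√168 = 0.2777; SE₂ = 5.0/√59 = 0.6509.
Independent samples, unequal variances: SE_diff = √(SE₁² + SE₂²) = √(0.07711729 + 0.42367081) = 0.7077.
z* = 2.576, so margin of error = 2.576 × 0.7077 = 1.8230.
Difference in means = 21.3 − 18.0 = 3.3000.
3.3000 ± 1.8230 → (1.48, 5.12).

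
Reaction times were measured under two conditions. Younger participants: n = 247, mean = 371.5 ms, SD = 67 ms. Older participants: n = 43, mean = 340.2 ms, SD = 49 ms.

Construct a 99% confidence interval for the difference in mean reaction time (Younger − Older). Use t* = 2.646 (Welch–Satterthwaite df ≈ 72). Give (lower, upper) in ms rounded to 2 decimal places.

(8.54, 54.06)

Standard errors of each mean: 67/√247 = 4.2631 and 49/√43 = 7.4724.
SE(x̄₁ − x̄₂) = √(4.2631² + 7.4724²) = 8.6030 for independent samples with unequal variances.
With t* = 2.646, the margin is 2.646 × 8.6030 = 22.7635.
x̄₁ − x̄₂ = 371.5 − 340.2 = 31.3000; the interval is 31.3000 ± 22.7635 = (8.54, 54.06).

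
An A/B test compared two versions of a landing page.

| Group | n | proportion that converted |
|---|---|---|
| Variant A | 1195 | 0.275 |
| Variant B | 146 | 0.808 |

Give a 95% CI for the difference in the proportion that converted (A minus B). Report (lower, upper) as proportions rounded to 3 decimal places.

(-0.602, -0.464)

Each SE is √(p̂(1−p̂)/n): √(0.2750·0.7250/1195) = 0.01292 and √(0.8080·0.1920/146) = 0.03260.
SE(p̂₁ − p̂₂) = √(SE₁² + SE₂²) = √(0.0001669264 + 0.00106276) = 0.03507, since the two samples are independent.
At 95% confidence z* = 1.960; margin = 1.960 × 0.03507 = 0.06874.
The difference is 0.2750 − 0.8080 = -0.5330, so the interval is -0.5330 ± 0.06874 = (-0.602, -0.464).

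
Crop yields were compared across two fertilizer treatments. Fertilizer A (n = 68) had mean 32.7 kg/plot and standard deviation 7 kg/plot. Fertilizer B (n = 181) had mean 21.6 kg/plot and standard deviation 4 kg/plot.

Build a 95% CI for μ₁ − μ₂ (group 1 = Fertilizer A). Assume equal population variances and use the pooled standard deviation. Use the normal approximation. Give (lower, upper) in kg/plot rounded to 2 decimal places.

Pooled variance s_p² = [67·7² + 180·4²] / (68+181−2) = 24.9514, so s_p = 4.9951.
SE_diff = s_p·√(1/n₁ + 1/n₂) = 4.9951·√(1/68 + 1/181) = 0.7105.
z* = 1.960; margin = 1.960 × 0.7105 = 1.3926.
Difference = 32.7 − 21.6 = 11.1000.
11.1000 ± 1.3926 → (9.71, 12.49).

(9.71, 12.49)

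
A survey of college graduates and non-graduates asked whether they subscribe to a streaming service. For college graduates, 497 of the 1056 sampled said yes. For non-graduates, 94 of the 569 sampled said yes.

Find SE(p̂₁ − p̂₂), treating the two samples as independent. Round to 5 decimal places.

First, p̂₁ = 497/1056 = 0.4706; p̂₂ = 94/569 = 0.1652.
The two standard errors are √(0.4706×0.5294/1056) = 0.01536 and √(0.1652×0.8348/569) = 0.01557.
Because the samples are independent, SE_diff = √(0.01536² + 0.01557²) = 0.02187.

0.02187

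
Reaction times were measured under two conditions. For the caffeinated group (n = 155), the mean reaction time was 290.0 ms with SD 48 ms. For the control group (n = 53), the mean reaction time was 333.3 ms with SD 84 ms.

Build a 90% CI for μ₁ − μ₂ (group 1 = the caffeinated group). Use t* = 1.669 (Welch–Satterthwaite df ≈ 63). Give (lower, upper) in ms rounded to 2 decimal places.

(-63.60, -23.00)

SE₁ = s₁/√n₁ = 48/√155 = 3.8555; SE₂ = 84/√53 = 11.5383.
Independent samples, unequal variances: SE_diff = √(SE₁² + SE₂²) = √(14.86488025 + 133.13236689) = 12.1654.
t* = 1.669, so margin of error = 1.669 × 12.1654 = 20.3041.
Difference in means = 290.0 − 333.3 = -43.3000.
-43.3000 ± 20.3041 → (-63.60, -23.00).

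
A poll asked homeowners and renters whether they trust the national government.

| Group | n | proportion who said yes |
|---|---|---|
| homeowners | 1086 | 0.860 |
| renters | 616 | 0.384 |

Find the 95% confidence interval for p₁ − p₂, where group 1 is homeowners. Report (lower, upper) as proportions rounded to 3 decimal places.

Each SE is √(p̂(1−p̂)/n): √(0.8600·0.1400/1086) = 0.01053 and √(0.3840·0.6160/616) = 0.01960.
SE(p̂₁ − p̂₂) = √(SE₁² + SE₂²) = √(0.0001108809 + 0.00038416) = 0.02225, since the two samples are independent.
At 95% confidence z* = 1.960; margin = 1.960 × 0.02225 = 0.04361.
The difference is 0.8600 − 0.3840 = 0.4760, so the interval is 0.4760 ± 0.04361 = (0.432, 0.520).

(0.432, 0.520)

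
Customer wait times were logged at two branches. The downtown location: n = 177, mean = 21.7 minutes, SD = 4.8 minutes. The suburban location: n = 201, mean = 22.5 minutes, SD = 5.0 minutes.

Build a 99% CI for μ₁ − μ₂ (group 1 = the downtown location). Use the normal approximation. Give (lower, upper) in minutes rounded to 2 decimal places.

(-2.10, 0.50)

Standard errors of each mean: 4.8/√177 = 0.3608 and 5.0/√201 = 0.3527.
SE(x̄₁ − x̄₂) = √(0.3608² + 0.3527²) = 0.5046 for independent samples with unequal variances.
With z* = 2.576, the margin is 2.576 × 0.5046 = 1.2998.
x̄₁ − x̄₂ = 21.7 − 22.5 = -0.8000; the interval is -0.8000 ± 1.2998 = (-2.10, 0.50).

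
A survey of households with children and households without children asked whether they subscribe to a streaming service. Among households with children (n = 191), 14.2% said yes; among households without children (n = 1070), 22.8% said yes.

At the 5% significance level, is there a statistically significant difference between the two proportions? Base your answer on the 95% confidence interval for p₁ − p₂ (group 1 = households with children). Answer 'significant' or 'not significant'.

significant

The two standard errors are √(0.1420×0.8580/191) = 0.02526 and √(0.2280×0.7720/1070) = 0.01283.
Because the samples are independent, SE_diff = √(0.02526² + 0.01283²) = 0.02833.
Using z* = 1.960 for 95%, ME = 1.960 × 0.02833 = 0.05553.
p̂₁ − p̂₂ = -0.0860; interval -0.0860 ± 0.05553 gives (-0.14153, -0.03047).
The interval (-0.14153, -0.03047) does not contain 0, so the difference is significant.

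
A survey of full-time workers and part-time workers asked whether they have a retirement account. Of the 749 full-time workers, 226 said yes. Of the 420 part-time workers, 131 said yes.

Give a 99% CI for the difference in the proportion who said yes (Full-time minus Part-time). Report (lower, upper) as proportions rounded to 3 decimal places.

(-0.083, 0.062)

First, p̂₁ = 226/749 = 0.3017; p̂₂ = 131/420 = 0.3119.
The two standard errors are √(0.3017×0.6983/749) = 0.01677 and √(0.3119×0.6881/420) = 0.02261.
Because the samples are independent, SE_diff = √(0.01677² + 0.02261²) = 0.02815.
Using z* = 2.576 for 99%, ME = 2.576 × 0.02815 = 0.07251.
p̂₁ − p̂₂ = -0.0102; interval -0.0102 ± 0.07251 gives (-0.083, 0.062).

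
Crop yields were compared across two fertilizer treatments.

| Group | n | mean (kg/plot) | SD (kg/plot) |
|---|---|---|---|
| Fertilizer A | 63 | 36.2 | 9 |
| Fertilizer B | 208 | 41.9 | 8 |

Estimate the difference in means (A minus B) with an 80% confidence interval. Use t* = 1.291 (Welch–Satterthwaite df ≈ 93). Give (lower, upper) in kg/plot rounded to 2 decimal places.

SE₁ = s₁/√n₁ = 9/√63 = 1.1339; SE₂ = 8/√208 = 0.5547.
Independent samples, unequal variances: SE_diff = √(SE₁² + SE₂²) = √(1.28572921 + 0.30769209) = 1.2623.
t* = 1.291, so margin of error = 1.291 × 1.2623 = 1.6296.
Difference in means = 36.2 − 41.9 = -5.7000.
-5.7000 ± 1.6296 → (-7.33, -4.07).

(-7.33, -4.07)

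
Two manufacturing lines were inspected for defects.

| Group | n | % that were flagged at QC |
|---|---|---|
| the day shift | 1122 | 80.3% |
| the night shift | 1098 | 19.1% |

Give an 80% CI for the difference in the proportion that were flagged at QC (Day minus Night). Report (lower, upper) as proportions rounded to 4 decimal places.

(0.5905, 0.6335)

The two standard errors are √(0.8030×0.1970/1122) = 0.01187 and √(0.1910×0.8090/1098) = 0.01186.
Because the samples are independent, SE_diff = √(0.01187² + 0.01186²) = 0.01678.
Using z* = 1.282 for 80%, ME = 1.282 × 0.01678 = 0.02151.
p̂₁ − p̂₂ = 0.6120; interval 0.6120 ± 0.02151 gives (0.5905, 0.6335).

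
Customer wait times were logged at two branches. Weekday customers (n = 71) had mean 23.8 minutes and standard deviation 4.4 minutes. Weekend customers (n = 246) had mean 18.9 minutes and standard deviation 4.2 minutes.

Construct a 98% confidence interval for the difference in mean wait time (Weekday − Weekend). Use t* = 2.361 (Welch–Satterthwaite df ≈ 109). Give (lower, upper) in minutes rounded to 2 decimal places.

(3.51, 6.29)

Per-group SEs: s₁/√n₁ = 4.4/√71 = 0.5222, s₂/√n₂ = 4.2/√246 = 0.2678.
Unpooled SE of the difference: √(0.27269284 + 0.07171684) = 0.5869.
Margin of error = t* · SE = 2.361 × 0.5869 = 1.3857.
x̄₁ − x̄₂ = 23.8 − 18.9 = 4.9000.
CI: 4.9000 ± 1.3857 = (3.51, 6.29).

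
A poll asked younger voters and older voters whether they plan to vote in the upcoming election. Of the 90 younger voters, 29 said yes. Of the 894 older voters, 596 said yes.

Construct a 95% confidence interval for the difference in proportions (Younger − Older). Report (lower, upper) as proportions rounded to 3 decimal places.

(-0.446, -0.243)

First, p̂₁ = 29/90 = 0.3222; p̂₂ = 596/894 = 0.6667.
The two standard errors are √(0.3222×0.6778/90) = 0.04926 and √(0.6667×0.3333/894) = 0.01577.
Because the samples are independent, SE_diff = √(0.04926² + 0.01577²) = 0.05172.
Using z* = 1.960 for 95%, ME = 1.960 × 0.05172 = 0.10137.
p̂₁ − p̂₂ = -0.3445; interval -0.3445 ± 0.10137 gives (-0.446, -0.243).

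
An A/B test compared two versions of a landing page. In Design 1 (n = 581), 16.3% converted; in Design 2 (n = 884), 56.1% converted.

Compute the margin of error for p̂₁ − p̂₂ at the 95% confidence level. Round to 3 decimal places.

0.044

SE₁ = √(p̂₁(1−p̂₁)/n₁) = √(0.1630·0.8370/581) = 0.01532; SE₂ = √(0.5610·0.4390/884) = 0.01669.
Independent samples: SE of the difference = √(SE₁² + SE₂²) = √(0.0002347024 + 0.0002785561) = 0.02266.
z* for 95% confidence is 1.960, so the margin of error is 1.960 × 0.02266 = 0.04441.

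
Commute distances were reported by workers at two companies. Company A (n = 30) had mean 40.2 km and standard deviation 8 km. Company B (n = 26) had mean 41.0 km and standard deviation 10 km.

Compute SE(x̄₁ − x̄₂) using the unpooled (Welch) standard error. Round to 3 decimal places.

SE₁ = s₁/√n₁ = 8/√30 = 1.4606; SE₂ = 10/√26 = 1.9612.
Independent samples, unequal variances: SE_diff = √(SE₁² + SE₂²) = √(2.13335236 + 3.84630544) = 2.4453.

2.445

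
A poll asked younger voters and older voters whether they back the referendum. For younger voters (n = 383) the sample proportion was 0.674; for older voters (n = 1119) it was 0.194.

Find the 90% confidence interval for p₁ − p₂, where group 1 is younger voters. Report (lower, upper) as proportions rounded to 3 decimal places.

(0.436, 0.524)

Each SE is √(p̂(1−p̂)/n): √(0.6740·0.3260/383) = 0.02395 and √(0.1940·0.8060/1119) = 0.01182.
SE(p̂₁ − p̂₂) = √(SE₁² + SE₂²) = √(0.0005736025 + 0.0001397124) = 0.02671, since the two samples are independent.
At 90% confidence z* = 1.645; margin = 1.645 × 0.02671 = 0.04394.
The difference is 0.6740 − 0.1940 = 0.4800, so the interval is 0.4800 ± 0.04394 = (0.436, 0.524).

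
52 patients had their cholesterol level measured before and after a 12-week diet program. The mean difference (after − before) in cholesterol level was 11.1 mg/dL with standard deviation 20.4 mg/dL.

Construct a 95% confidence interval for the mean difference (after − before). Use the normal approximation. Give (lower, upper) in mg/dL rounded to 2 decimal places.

Paired design: SE = s_d/√n = 20.4/√52 = 2.8290.
z* = 1.960; margin of error = 1.960 × 2.8290 = 5.5448.
11.1 ± 5.5448 → (5.56, 16.64).

(5.56, 16.64)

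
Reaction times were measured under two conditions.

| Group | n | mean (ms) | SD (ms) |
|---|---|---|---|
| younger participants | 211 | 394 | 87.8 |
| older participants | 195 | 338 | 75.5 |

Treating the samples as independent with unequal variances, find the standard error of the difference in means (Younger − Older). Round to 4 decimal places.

SE₁ = s₁/√n₁ = 87.8/√211 = 6.0444; SE₂ = 75.5/√195 = 5.4067.
Independent samples, unequal variances: SE_diff = √(SE₁² + SE₂²) = √(36.53477136 + 29.23240489) = 8.1097.

8.1097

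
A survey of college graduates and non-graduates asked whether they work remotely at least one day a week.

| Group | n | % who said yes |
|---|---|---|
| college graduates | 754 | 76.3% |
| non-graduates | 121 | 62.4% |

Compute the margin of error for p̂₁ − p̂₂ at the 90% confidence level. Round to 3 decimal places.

Each SE is √(p̂(1−p̂)/n): √(0.7630·0.2370/754) = 0.01549 and √(0.6240·0.3760/121) = 0.04403.
SE(p̂₁ − p̂₂) = √(SE₁² + SE₂²) = √(0.0002399401 + 0.0019386409) = 0.04668, since the two samples are independent.
At 90% confidence z* = 1.645; margin = 1.645 × 0.04668 = 0.07679.

0.077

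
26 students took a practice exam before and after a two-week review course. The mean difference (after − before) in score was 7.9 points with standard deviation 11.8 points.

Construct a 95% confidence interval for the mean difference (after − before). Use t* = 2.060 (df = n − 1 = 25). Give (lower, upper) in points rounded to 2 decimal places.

(3.13, 12.67)

This is a matched-pairs design, so SE = s_d/√n = 11.8/√26 = 2.3142.
Margin = 2.060 × 2.3142 = 4.7673; the interval is 7.9 ± 4.7673 = (3.13, 12.67).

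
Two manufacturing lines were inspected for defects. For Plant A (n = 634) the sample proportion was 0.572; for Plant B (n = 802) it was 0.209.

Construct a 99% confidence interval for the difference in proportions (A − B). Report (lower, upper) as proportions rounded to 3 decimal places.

(0.300, 0.426)

The two standard errors are √(0.5720×0.4280/634) = 0.01965 and √(0.2090×0.7910/802) = 0.01436.
Because the samples are independent, SE_diff = √(0.01965² + 0.01436²) = 0.02434.
Using z* = 2.576 for 99%, ME = 2.576 × 0.02434 = 0.06270.
p̂₁ − p̂₂ = 0.3630; interval 0.3630 ± 0.06270 gives (0.300, 0.426).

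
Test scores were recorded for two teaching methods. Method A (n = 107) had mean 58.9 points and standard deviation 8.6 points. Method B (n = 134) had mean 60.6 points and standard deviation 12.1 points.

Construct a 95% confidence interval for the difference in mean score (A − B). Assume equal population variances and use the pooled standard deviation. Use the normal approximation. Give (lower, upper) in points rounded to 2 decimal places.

s_p = √[((n₁−1)s₁² + (n₂−1)s₂²)/(n₁+n₂−2)] = √[(106·8.6² + 133·12.1²)/239] = 10.6901.
SE = 10.6901·√(1/107 + 1/134) = 1.3859.
With z* = 1.960, margin = 1.960 × 1.3859 = 2.7164.
x̄₁ − x̄₂ = 58.9 − 60.6 = -1.7000; interval -1.7000 ± 2.7164 = (-4.42, 1.02).

(-4.42, 1.02)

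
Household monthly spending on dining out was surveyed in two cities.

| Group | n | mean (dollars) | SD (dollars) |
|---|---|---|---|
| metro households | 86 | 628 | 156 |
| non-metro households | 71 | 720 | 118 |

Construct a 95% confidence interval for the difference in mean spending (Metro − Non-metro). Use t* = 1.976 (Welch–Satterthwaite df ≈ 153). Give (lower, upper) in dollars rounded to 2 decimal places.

SE₁ = s₁/√n₁ = 156/√86 = 16.8219; SE₂ = 118/√71 = 14.0040.
Independent samples, unequal variances: SE_diff = √(SE₁² + SE₂²) = √(282.97631961 + 196.112016) = 21.8881.
t* = 1.976, so margin of error = 1.976 × 21.8881 = 43.2509.
Difference in means = 628 − 720 = -92.0000.
-92.0000 ± 43.2509 → (-135.25, -48.75).

(-135.25, -48.75)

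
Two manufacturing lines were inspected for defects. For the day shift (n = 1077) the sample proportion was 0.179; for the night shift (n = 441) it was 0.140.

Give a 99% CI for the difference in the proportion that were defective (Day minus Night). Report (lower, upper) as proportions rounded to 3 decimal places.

SE₁ = √(p̂₁(1−p̂₁)/n₁) = √(0.1790·0.8210/1077) = 0.01168; SE₂ = √(0.1400·0.8600/441) = 0.01652.
Independent samples: SE of the difference = √(SE₁² + SE₂²) = √(0.0001364224 + 0.0002729104) = 0.02023.
z* for 99% confidence is 2.576, so the margin of error is 2.576 × 0.02023 = 0.05211.
Point estimate p̂₁ − p̂₂ = 0.1790 − 0.1400 = 0.0390.
0.0390 ± 0.05211 → (-0.013, 0.091).

(-0.013, 0.091)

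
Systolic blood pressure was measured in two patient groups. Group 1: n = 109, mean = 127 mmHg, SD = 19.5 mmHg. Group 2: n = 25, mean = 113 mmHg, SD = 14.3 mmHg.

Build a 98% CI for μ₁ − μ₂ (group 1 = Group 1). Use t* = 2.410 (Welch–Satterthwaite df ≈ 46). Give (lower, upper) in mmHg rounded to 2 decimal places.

(5.77, 22.23)

SE₁ = s₁/√n₁ = 19.5/√109 = 1.8678; SE₂ = 14.3/√25 = 2.8600.
Independent samples, unequal variances: SE_diff = √(SE₁² + SE₂²) = √(3.48867684 + 8.1796) = 3.4159.
t* = 2.410, so margin of error = 2.410 × 3.4159 = 8.2323.
Difference in means = 127 − 113 = 14.0000.
14.0000 ± 8.2323 → (5.77, 22.23).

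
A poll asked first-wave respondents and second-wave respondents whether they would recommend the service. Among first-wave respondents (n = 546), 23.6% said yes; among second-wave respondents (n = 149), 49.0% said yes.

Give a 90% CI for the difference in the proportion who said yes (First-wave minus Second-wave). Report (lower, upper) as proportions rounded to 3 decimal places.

(-0.328, -0.180)

The two standard errors are √(0.2360×0.7640/546) = 0.01817 and √(0.4900×0.5100/149) = 0.04095.
Because the samples are independent, SE_diff = √(0.01817² + 0.04095²) = 0.04480.
Using z* = 1.645 for 90%, ME = 1.645 × 0.04480 = 0.07370.
p̂₁ − p̂₂ = -0.2540; interval -0.2540 ± 0.07370 gives (-0.328, -0.180).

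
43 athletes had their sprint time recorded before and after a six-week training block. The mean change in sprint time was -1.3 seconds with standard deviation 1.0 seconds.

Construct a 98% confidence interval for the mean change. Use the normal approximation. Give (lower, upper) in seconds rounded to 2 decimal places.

(-1.65, -0.95)

This is a matched-pairs design, so SE = s_d/√n = 1.0/√43 = 0.1525.
Margin = 2.326 × 0.1525 = 0.3547; the interval is -1.3 ± 0.3547 = (-1.65, -0.95).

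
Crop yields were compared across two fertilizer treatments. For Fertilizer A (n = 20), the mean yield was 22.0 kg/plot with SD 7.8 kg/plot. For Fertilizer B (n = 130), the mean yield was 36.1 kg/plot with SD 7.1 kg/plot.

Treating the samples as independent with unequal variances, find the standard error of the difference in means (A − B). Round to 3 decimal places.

1.852

SE₁ = s₁/√n₁ = 7.8/√20 = 1.7441; SE₂ = 7.1/√130 = 0.6227.
Independent samples, unequal variances: SE_diff = √(SE₁² + SE₂²) = √(3.04188481 + 0.38775529) = 1.8519.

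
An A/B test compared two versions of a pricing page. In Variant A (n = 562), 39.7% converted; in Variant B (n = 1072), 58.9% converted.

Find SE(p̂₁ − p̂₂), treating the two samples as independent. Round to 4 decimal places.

The two standard errors are √(0.3970×0.6030/562) = 0.02064 and √(0.5890×0.4110/1072) = 0.01503.
Because the samples are independent, SE_diff = √(0.02064² + 0.01503²) = 0.02553.

0.0255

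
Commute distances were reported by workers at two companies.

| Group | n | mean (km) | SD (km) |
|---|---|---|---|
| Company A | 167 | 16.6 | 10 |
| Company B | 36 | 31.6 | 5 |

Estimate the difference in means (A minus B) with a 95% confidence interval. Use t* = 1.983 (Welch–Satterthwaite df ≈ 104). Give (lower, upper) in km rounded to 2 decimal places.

(-17.26, -12.74)

Standard errors of each mean: 10/√167 = 0.7738 and 5/√36 = 0.8333.
SE(x̄₁ − x̄₂) = √(0.7738² + 0.8333²) = 1.1372 for independent samples with unequal variances.
With t* = 1.983, the margin is 1.983 × 1.1372 = 2.2551.
x̄₁ − x̄₂ = 16.6 − 31.6 = -15.0000; the interval is -15.0000 ± 2.2551 = (-17.26, -12.74).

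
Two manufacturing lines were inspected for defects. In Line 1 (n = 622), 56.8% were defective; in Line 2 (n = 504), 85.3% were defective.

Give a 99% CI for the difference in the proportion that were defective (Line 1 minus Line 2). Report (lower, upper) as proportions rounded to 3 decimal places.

(-0.350, -0.220)

SE₁ = √(p̂₁(1−p̂₁)/n₁) = √(0.5680·0.4320/622) = 0.01986; SE₂ = √(0.8530·0.1470/504) = 0.01577.
Independent samples: SE of the difference = √(SE₁² + SE₂²) = √(0.0003944196 + 0.0002486929) = 0.02536.
z* for 99% confidence is 2.576, so the margin of error is 2.576 × 0.02536 = 0.06533.
Point estimate p̂₁ − p̂₂ = 0.5680 − 0.8530 = -0.2850.
-0.2850 ± 0.06533 → (-0.350, -0.220).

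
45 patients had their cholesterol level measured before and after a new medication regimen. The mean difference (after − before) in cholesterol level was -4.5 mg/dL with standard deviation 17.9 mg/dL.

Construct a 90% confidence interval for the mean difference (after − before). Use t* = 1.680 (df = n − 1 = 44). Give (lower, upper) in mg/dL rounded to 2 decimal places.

This is a matched-pairs design, so SE = s_d/√n = 17.9/√45 = 2.6684.
Margin = 1.680 × 2.6684 = 4.4829; the interval is -4.5 ± 4.4829 = (-8.98, -0.02).

(-8.98, -0.02)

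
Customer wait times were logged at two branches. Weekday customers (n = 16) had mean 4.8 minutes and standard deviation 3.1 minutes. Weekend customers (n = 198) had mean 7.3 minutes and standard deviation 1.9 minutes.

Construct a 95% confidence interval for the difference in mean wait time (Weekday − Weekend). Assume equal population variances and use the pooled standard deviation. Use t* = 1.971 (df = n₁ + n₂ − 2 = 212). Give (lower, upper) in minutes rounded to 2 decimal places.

s_p = √[((n₁−1)s₁² + (n₂−1)s₂²)/(n₁+n₂−2)] = √[(15·3.1² + 197·1.9²)/212] = 2.0086.
SE = 2.0086·√(1/16 + 1/198) = 0.5220.
With t* = 1.971, margin = 1.971 × 0.5220 = 1.0289.
x̄₁ − x̄₂ = 4.8 − 7.3 = -2.5000; interval -2.5000 ± 1.0289 = (-3.53, -1.47).

(-3.53, -1.47)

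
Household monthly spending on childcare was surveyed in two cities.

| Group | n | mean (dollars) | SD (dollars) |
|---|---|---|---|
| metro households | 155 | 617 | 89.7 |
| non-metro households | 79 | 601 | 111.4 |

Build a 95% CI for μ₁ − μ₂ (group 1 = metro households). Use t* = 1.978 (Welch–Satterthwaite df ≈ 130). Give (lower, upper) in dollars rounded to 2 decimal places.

Standard errors of each mean: 89.7/√155 = 7.2049 and 111.4/√79 = 12.5335.
SE(x̄₁ − x̄₂) = √(7.2049² + 12.5335²) = 14.4568 for independent samples with unequal variances.
With t* = 1.978, the margin is 1.978 × 14.4568 = 28.5956.
x̄₁ − x̄₂ = 617 − 601 = 16.0000; the interval is 16.0000 ± 28.5956 = (-12.60, 44.60).

(-12.60, 44.60)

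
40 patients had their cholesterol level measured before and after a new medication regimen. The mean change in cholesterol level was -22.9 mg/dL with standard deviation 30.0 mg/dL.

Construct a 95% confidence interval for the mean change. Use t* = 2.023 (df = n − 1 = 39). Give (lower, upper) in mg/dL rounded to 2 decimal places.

(-32.50, -13.30)

This is a matched-pairs design, so SE = s_d/√n = 30.0/√40 = 4.7434.
Margin = 2.023 × 4.7434 = 9.5959; the interval is -22.9 ± 9.5959 = (-32.50, -13.30).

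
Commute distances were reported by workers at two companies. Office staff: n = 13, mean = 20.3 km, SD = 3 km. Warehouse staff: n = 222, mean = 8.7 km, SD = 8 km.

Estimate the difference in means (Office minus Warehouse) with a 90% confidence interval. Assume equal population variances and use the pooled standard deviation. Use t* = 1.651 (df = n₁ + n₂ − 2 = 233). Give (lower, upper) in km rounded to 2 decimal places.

(7.92, 15.28)

Pooled variance s_p² = [12·3² + 221·8²] / (13+222−2) = 61.1674, so s_p = 7.8210.
SE_diff = s_p·√(1/n₁ + 1/n₂) = 7.8210·√(1/13 + 1/222) = 2.2318.
t* = 1.651; margin = 1.651 × 2.2318 = 3.6847.
Difference = 20.3 − 8.7 = 11.6000.
11.6000 ± 3.6847 → (7.92, 15.28).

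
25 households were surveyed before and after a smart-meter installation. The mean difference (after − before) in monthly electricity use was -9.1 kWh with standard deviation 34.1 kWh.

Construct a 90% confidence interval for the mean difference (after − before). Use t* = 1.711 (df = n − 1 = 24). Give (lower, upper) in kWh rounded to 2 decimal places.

(-20.77, 2.57)

Paired design: SE = s_d/√n = 34.1/√25 = 6.8200.
t* = 1.711; margin of error = 1.711 × 6.8200 = 11.6690.
-9.1 ± 11.6690 → (-20.77, 2.57).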